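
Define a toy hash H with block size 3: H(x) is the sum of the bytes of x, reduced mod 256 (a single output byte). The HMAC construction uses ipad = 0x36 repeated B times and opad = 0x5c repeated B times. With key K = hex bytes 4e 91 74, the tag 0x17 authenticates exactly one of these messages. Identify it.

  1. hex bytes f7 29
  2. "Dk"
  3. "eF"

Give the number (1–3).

2

Key hex bytes 4e 91 74 is exactly B = 3 bytes: K' = 4e 91 74.
K' ⊕ ipad = 78 a7 42; K' ⊕ opad = 12 cd 28.
m1: inner = H(78 a7 42 f7 29) = 81; tag = H(12 cd 28 81) = 88
m2: inner = H(78 a7 42 44 6b) = 10; tag = H(12 cd 28 10) = 17 ← matches
m3: inner = H(78 a7 42 65 46) = 0c; tag = H(12 cd 28 0c) = 13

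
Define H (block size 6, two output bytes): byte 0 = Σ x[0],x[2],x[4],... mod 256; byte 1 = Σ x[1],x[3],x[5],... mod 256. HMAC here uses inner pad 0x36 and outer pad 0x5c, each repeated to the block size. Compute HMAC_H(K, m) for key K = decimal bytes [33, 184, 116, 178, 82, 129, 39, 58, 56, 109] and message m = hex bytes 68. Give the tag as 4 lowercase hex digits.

1696

Key decimal bytes [33, 184, 116, 178, 82, 129, 39, 58, 56, 109] = 21 b8 74 b2 52 81 27 3a 38 6d is 10 bytes > B = 6, so hash it first: H(key) = 46 92, then zero-pad to 6 bytes: K' = 46 92 00 00 00 00.
K' ⊕ ipad = 70 a4 36 36 36 36.  K' ⊕ opad = 1a ce 5c 5c 5c 5c.
Inner input = (K'⊕ipad) ∥ m = 70 a4 36 36 36 36 ∥ 68.
Inner hash: even-index sum = 324 mod 256 = 68; odd-index sum = 272 mod 256 = 16 → 44 10.
Outer input = (K'⊕opad) ∥ inner = 1a ce 5c 5c 5c 5c ∥ 44 10.
Outer hash (tag): even-index sum = 278 mod 256 = 22; odd-index sum = 406 mod 256 = 150 → 16 96.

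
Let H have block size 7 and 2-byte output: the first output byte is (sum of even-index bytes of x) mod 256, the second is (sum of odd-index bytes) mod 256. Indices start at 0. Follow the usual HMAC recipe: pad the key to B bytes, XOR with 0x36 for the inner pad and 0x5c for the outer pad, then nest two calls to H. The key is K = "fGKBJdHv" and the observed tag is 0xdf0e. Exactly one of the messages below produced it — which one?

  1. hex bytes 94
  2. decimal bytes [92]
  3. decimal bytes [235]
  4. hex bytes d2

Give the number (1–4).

3

Key "fGKBJdHv" = 66 47 4b 42 4a 64 48 76 is 8 bytes > B = 7, so hash it first: H(key) = 43 63, then zero-pad to 7 bytes: K' = 43 63 00 00 00 00 00.
K' ⊕ ipad = 75 55 36 36 36 36 36; K' ⊕ opad = 1f 3f 5c 5c 5c 5c 5c.
m1: inner = H(75 55 36 36 36 36 36 94) = 17 55; tag = H(1f 3f 5c 5c 5c 5c 5c 17 55) = 880e
m2: inner = H(75 55 36 36 36 36 36 5c) = 17 1d; tag = H(1f 3f 5c 5c 5c 5c 5c 17 1d) = 500e
m3: inner = H(75 55 36 36 36 36 36 eb) = 17 ac; tag = H(1f 3f 5c 5c 5c 5c 5c 17 ac) = df0e ← matches
m4: inner = H(75 55 36 36 36 36 36 d2) = 17 93; tag = H(1f 3f 5c 5c 5c 5c 5c 17 93) = c60e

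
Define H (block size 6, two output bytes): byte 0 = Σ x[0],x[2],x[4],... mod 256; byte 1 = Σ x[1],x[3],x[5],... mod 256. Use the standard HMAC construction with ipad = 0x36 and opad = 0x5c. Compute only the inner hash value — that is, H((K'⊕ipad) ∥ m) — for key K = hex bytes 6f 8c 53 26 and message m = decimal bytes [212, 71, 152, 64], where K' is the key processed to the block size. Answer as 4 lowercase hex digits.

6087

Key hex bytes 6f 8c 53 26 is 4 bytes ≤ B = 6; zero-pad to 6 bytes: K' = 6f 8c 53 26 00 00.
K' ⊕ ipad = 59 ba 65 10 36 36.
Inner input = 59 ba 65 10 36 36 ∥ d4 47 98 40.
Inner hash: even-index sum = 608 mod 256 = 96; odd-index sum = 391 mod 256 = 135 → 60 87.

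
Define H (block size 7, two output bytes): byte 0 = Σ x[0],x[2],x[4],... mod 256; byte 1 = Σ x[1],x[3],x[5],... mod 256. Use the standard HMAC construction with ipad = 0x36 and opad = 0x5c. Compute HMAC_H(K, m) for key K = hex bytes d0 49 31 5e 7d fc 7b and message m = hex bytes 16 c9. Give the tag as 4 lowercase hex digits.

Key hex bytes d0 49 31 5e 7d fc 7b is exactly B = 7 bytes: K' = d0 49 31 5e 7d fc 7b.
K' ⊕ ipad = e6 7f 07 68 4b ca 4d.  K' ⊕ opad = 8c 15 6d 02 21 a0 27.
Inner input = (K'⊕ipad) ∥ m = e6 7f 07 68 4b ca 4d ∥ 16 c9.
Inner hash: even-index sum = 590 mod 256 = 78; odd-index sum = 455 mod 256 = 199 → 4e c7.
Outer input = (K'⊕opad) ∥ inner = 8c 15 6d 02 21 a0 27 ∥ 4e c7.
Outer hash (tag): even-index sum = 520 mod 256 = 8; odd-index sum = 261 mod 256 = 5 → 08 05.

0805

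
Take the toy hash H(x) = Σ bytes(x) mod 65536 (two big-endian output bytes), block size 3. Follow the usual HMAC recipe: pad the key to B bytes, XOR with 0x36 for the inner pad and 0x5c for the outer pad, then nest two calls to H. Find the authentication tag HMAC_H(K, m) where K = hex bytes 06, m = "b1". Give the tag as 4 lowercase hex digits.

0142

Key hex bytes 06 is 1 byte ≤ B = 3; zero-pad to 3 bytes: K' = 06 00 00.
K' ⊕ ipad = 30 36 36.  K' ⊕ opad = 5a 5c 5c.
Inner input = (K'⊕ipad) ∥ m = 30 36 36 ∥ 62 31.
Inner hash: sum = 48+54+54+98+49 = 303 → 01 2f.
Outer input = (K'⊕opad) ∥ inner = 5a 5c 5c ∥ 01 2f.
Outer hash (tag): sum = 90+92+92+1+47 = 322 → 01 42.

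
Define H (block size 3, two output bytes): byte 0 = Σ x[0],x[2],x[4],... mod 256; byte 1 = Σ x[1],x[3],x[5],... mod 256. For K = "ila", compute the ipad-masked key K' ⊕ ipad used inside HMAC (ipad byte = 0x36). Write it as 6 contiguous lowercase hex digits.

5f5a57

Key "ila" = 69 6c 61 is exactly B = 3 bytes: K' = 69 6c 61.
XOR each byte with 0x36: 69⊕36=5f, 6c⊕36=5a, 61⊕36=57.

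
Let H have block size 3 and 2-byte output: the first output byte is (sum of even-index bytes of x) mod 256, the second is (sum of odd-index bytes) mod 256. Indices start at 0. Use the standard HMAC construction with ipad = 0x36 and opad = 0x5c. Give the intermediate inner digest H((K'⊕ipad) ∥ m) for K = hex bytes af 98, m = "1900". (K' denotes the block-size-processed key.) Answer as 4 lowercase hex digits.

Key hex bytes af 98 is 2 bytes ≤ B = 3; zero-pad to 3 bytes: K' = af 98 00.
K' ⊕ ipad = 99 ae 36.
Inner input = 99 ae 36 ∥ 31 39 30 30.
Inner hash: even-index sum = 312 mod 256 = 56; odd-index sum = 271 mod 256 = 15 → 38 0f.

380f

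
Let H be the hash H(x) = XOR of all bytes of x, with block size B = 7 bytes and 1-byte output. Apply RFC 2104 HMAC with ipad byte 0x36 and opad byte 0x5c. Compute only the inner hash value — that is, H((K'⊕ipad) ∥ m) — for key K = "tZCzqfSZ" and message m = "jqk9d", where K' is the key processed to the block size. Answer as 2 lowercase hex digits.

Key "tZCzqfSZ" = 74 5a 43 7a 71 66 53 5a is 8 bytes > B = 7, so hash it first: H(key) = 09, then zero-pad to 7 bytes: K' = 09 00 00 00 00 00 00.
K' ⊕ ipad = 3f 36 36 36 36 36 36.
Inner input = 3f 36 36 36 36 36 36 ∥ 6a 71 6b 39 64.
Inner hash: XOR 3f⊕36⊕36⊕36⊕36⊕36⊕36⊕6a⊕71⊕6b⊕39⊕64 = 12.

12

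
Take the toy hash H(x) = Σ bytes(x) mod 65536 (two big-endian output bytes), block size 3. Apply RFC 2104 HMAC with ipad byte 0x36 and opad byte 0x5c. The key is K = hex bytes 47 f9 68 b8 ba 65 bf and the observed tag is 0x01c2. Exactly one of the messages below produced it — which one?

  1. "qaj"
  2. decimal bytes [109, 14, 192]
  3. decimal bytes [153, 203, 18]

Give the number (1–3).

2

Key hex bytes 47 f9 68 b8 ba 65 bf is 7 bytes > B = 3, so hash it first: H(key) = 04 3e, then zero-pad to 3 bytes: K' = 04 3e 00.
K' ⊕ ipad = 32 08 36; K' ⊕ opad = 58 62 5c.
m1: inner = H(32 08 36 71 61 6a) = 01 ac; tag = H(58 62 5c 01 ac) = 01c3
m2: inner = H(32 08 36 6d 0e c0) = 01 ab; tag = H(58 62 5c 01 ab) = 01c2 ← matches
m3: inner = H(32 08 36 99 cb 12) = 01 e6; tag = H(58 62 5c 01 e6) = 01fd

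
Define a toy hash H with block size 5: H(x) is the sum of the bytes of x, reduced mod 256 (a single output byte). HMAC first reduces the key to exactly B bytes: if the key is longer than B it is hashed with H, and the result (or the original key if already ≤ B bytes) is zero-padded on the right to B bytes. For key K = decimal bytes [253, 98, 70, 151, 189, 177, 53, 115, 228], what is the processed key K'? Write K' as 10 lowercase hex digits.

|K| = 9 > B = 5, so first hash the key.
H(K): sum = 253+98+70+151+189+177+53+115+228 = 1334; mod 256 = 54 → 36.
Zero-pad H(K) = 36 to 5 bytes: K' = 36 00 00 00 00.

3600000000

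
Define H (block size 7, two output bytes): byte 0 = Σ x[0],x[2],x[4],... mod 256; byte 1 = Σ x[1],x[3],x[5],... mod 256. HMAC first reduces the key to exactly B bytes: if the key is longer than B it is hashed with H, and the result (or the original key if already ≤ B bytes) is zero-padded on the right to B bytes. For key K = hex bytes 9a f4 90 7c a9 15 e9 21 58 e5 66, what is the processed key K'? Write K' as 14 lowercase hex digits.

|K| = 11 > B = 7, so first hash the key.
H(K): even-index sum = 890 mod 256 = 122; odd-index sum = 651 mod 256 = 139 → 7a 8b.
Zero-pad H(K) = 7a 8b to 7 bytes: K' = 7a 8b 00 00 00 00 00.

7a8b0000000000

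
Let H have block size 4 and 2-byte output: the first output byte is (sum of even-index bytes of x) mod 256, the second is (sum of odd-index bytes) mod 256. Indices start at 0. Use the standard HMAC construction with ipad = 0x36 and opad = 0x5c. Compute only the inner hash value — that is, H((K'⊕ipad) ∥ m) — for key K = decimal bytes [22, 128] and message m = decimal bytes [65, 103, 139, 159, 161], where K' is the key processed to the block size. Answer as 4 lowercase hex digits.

Key decimal bytes [22, 128] = 16 80 is 2 bytes ≤ B = 4; zero-pad to 4 bytes: K' = 16 80 00 00.
K' ⊕ ipad = 20 b6 36 36.
Inner input = 20 b6 36 36 ∥ 41 67 8b 9f a1.
Inner hash: even-index sum = 451 mod 256 = 195; odd-index sum = 498 mod 256 = 242 → c3 f2.

c3f2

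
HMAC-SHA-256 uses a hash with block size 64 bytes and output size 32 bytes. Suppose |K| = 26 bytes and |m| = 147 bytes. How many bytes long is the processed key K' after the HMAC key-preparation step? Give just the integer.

Key is 26 ≤ 64 bytes, zero-padded: |K'| = 64.

64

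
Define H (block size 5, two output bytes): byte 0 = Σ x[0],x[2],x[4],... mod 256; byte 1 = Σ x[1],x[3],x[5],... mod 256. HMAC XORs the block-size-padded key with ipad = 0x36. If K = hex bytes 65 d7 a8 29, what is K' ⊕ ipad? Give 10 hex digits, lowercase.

Key hex bytes 65 d7 a8 29 is 4 bytes ≤ B = 5; zero-pad to 5 bytes: K' = 65 d7 a8 29 00.
XOR each byte with 0x36: 65⊕36=53, d7⊕36=e1, a8⊕36=9e, 29⊕36=1f, 00⊕36=36.

53e19e1f36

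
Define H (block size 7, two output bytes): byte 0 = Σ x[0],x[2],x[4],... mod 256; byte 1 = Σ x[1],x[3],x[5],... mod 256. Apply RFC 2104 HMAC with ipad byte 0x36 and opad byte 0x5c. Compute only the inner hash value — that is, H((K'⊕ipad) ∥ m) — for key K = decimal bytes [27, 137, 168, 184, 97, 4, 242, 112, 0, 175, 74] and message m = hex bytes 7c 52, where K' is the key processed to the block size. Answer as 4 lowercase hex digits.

4a3a

Key decimal bytes [27, 137, 168, 184, 97, 4, 242, 112, 0, 175, 74] = 1b 89 a8 b8 61 04 f2 70 00 af 4a is 11 bytes > B = 7, so hash it first: H(key) = 60 64, then zero-pad to 7 bytes: K' = 60 64 00 00 00 00 00.
K' ⊕ ipad = 56 52 36 36 36 36 36.
Inner input = 56 52 36 36 36 36 36 ∥ 7c 52.
Inner hash: even-index sum = 330 mod 256 = 74; odd-index sum = 314 mod 256 = 58 → 4a 3a.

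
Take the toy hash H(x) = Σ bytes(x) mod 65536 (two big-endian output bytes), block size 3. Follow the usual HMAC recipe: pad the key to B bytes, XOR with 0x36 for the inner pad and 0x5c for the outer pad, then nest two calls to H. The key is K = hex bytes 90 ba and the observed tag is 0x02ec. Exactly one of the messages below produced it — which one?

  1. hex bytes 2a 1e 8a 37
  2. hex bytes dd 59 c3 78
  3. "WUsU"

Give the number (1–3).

Key hex bytes 90 ba is 2 bytes ≤ B = 3; zero-pad to 3 bytes: K' = 90 ba 00.
K' ⊕ ipad = a6 8c 36; K' ⊕ opad = cc e6 5c.
m1: inner = H(a6 8c 36 2a 1e 8a 37) = 02 71; tag = H(cc e6 5c 02 71) = 0281
m2: inner = H(a6 8c 36 dd 59 c3 78) = 03 d9; tag = H(cc e6 5c 03 d9) = 02ea
m3: inner = H(a6 8c 36 57 55 73 55) = 02 dc; tag = H(cc e6 5c 02 dc) = 02ec ← matches

3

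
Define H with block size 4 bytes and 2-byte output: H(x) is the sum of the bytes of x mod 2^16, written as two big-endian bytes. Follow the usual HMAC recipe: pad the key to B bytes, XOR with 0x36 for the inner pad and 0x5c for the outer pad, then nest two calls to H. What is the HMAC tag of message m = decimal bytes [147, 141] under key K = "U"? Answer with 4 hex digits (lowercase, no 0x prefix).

Key "U" = 55 is 1 byte ≤ B = 4; zero-pad to 4 bytes: K' = 55 00 00 00.
K' ⊕ ipad = 63 36 36 36.  K' ⊕ opad = 09 5c 5c 5c.
Inner input = (K'⊕ipad) ∥ m = 63 36 36 36 ∥ 93 8d.
Inner hash: sum = 99+54+54+54+147+141 = 549 → 02 25.
Outer input = (K'⊕opad) ∥ inner = 09 5c 5c 5c ∥ 02 25.
Outer hash (tag): sum = 9+92+92+92+2+37 = 324 → 01 44.

0144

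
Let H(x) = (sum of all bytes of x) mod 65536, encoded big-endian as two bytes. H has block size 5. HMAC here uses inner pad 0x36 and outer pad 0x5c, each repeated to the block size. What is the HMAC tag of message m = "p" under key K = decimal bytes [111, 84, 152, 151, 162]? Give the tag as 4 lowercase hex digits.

02d9

Key decimal bytes [111, 84, 152, 151, 162] = 6f 54 98 97 a2 is exactly B = 5 bytes: K' = 6f 54 98 97 a2.
K' ⊕ ipad = 59 62 ae a1 94.  K' ⊕ opad = 33 08 c4 cb fe.
Inner input = (K'⊕ipad) ∥ m = 59 62 ae a1 94 ∥ 70.
Inner hash: sum = 89+98+174+161+148+112 = 782 → 03 0e.
Outer input = (K'⊕opad) ∥ inner = 33 08 c4 cb fe ∥ 03 0e.
Outer hash (tag): sum = 51+8+196+203+254+3+14 = 729 → 02 d9.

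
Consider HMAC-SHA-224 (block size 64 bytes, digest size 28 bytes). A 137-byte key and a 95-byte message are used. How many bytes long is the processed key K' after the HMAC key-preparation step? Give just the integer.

Key is 137 > 64 bytes, so it is hashed to 28 bytes then zero-padded to 64: |K'| = 64.

64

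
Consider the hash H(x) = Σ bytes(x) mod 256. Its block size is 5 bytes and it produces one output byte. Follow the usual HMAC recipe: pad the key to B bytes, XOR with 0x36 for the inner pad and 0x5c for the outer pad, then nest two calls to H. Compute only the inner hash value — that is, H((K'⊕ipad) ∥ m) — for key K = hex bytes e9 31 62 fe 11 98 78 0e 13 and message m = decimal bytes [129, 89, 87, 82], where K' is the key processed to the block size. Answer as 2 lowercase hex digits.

e5

Key hex bytes e9 31 62 fe 11 98 78 0e 13 is 9 bytes > B = 5, so hash it first: H(key) = bc, then zero-pad to 5 bytes: K' = bc 00 00 00 00.
K' ⊕ ipad = 8a 36 36 36 36.
Inner input = 8a 36 36 36 36 ∥ 81 59 57 52.
Inner hash: sum = 138+54+54+54+54+129+89+87+82 = 741; mod 256 = 229 → e5.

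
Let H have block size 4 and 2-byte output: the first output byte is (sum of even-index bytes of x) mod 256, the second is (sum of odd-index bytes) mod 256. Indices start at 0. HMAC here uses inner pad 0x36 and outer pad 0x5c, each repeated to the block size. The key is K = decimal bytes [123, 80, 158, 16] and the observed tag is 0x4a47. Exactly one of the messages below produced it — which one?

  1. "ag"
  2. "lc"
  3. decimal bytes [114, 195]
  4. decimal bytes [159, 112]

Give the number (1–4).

2

Key decimal bytes [123, 80, 158, 16] = 7b 50 9e 10 is exactly B = 4 bytes: K' = 7b 50 9e 10.
K' ⊕ ipad = 4d 66 a8 26; K' ⊕ opad = 27 0c c2 4c.
m1: inner = H(4d 66 a8 26 61 67) = 56 f3; tag = H(27 0c c2 4c 56 f3) = 3f4b
m2: inner = H(4d 66 a8 26 6c 63) = 61 ef; tag = H(27 0c c2 4c 61 ef) = 4a47 ← matches
m3: inner = H(4d 66 a8 26 72 c3) = 67 4f; tag = H(27 0c c2 4c 67 4f) = 50a7
m4: inner = H(4d 66 a8 26 9f 70) = 94 fc; tag = H(27 0c c2 4c 94 fc) = 7d54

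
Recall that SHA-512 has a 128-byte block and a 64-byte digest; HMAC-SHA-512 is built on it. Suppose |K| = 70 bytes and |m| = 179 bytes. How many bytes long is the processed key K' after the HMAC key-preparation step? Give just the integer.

Key is 70 ≤ 128 bytes, zero-padded: |K'| = 128.

128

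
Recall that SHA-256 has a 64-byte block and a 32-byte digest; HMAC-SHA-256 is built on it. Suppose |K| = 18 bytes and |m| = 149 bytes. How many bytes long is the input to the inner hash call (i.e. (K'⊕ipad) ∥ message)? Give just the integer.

Key is 18 ≤ 64 bytes, zero-padded: |K'| = 64.
Inner input = (K'⊕ipad) ∥ m → 64 + 149 = 213 bytes.

213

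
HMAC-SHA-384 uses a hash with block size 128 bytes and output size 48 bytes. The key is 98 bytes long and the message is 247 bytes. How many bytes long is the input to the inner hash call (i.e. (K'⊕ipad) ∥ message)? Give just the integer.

375

Key is 98 ≤ 128 bytes, zero-padded: |K'| = 128.
Inner input = (K'⊕ipad) ∥ m → 128 + 247 = 375 bytes.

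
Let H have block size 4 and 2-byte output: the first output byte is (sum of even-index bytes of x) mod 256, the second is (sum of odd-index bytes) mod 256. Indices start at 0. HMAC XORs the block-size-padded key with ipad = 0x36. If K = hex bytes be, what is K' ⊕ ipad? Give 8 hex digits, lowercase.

Key hex bytes be is 1 byte ≤ B = 4; zero-pad to 4 bytes: K' = be 00 00 00.
XOR each byte with 0x36: be⊕36=88, 00⊕36=36, 00⊕36=36, 00⊕36=36.

88363636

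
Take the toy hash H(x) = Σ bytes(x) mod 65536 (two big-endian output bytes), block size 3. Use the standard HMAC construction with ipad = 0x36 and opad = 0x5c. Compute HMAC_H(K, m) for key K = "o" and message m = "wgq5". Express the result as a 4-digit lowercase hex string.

Key "o" = 6f is 1 byte ≤ B = 3; zero-pad to 3 bytes: K' = 6f 00 00.
K' ⊕ ipad = 59 36 36.  K' ⊕ opad = 33 5c 5c.
Inner input = (K'⊕ipad) ∥ m = 59 36 36 ∥ 77 67 71 35.
Inner hash: sum = 89+54+54+119+103+113+53 = 585 → 02 49.
Outer input = (K'⊕opad) ∥ inner = 33 5c 5c ∥ 02 49.
Outer hash (tag): sum = 51+92+92+2+73 = 310 → 01 36.

0136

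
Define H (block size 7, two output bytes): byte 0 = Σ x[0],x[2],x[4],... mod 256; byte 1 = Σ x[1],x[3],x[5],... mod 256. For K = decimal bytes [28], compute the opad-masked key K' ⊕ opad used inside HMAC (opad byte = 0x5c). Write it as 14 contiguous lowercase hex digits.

Key decimal bytes [28] = 1c is 1 byte ≤ B = 7; zero-pad to 7 bytes: K' = 1c 00 00 00 00 00 00.
XOR each byte with 0x5c: 1c⊕5c=40, 00⊕5c=5c, 00⊕5c=5c, 00⊕5c=5c, 00⊕5c=5c, 00⊕5c=5c, 00⊕5c=5c.

405c5c5c5c5c5c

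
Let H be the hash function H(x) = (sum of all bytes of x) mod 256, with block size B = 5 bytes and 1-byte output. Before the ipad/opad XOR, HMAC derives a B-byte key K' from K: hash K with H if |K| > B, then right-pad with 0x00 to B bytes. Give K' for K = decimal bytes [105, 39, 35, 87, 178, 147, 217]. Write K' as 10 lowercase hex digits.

|K| = 7 > B = 5, so first hash the key.
H(K): sum = 105+39+35+87+178+147+217 = 808; mod 256 = 40 → 28.
Zero-pad H(K) = 28 to 5 bytes: K' = 28 00 00 00 00.

2800000000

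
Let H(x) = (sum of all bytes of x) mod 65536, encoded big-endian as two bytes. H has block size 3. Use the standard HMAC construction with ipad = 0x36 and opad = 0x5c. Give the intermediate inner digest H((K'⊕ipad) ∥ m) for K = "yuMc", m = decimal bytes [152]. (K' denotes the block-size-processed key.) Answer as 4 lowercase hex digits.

Key "yuMc" = 79 75 4d 63 is 4 bytes > B = 3, so hash it first: H(key) = 01 9e, then zero-pad to 3 bytes: K' = 01 9e 00.
K' ⊕ ipad = 37 a8 36.
Inner input = 37 a8 36 ∥ 98.
Inner hash: sum = 55+168+54+152 = 429 → 01 ad.

01ad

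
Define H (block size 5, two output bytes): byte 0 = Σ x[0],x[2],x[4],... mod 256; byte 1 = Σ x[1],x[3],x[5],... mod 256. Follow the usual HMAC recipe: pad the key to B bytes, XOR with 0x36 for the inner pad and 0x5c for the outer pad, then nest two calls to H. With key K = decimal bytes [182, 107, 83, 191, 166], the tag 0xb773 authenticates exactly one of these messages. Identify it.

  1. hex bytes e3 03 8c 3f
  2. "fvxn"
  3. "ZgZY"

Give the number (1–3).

2

Key decimal bytes [182, 107, 83, 191, 166] = b6 6b 53 bf a6 is exactly B = 5 bytes: K' = b6 6b 53 bf a6.
K' ⊕ ipad = 80 5d 65 89 90; K' ⊕ opad = ea 37 0f e3 fa.
m1: inner = H(80 5d 65 89 90 e3 03 8c 3f) = b7 55; tag = H(ea 37 0f e3 fa b7 55) = 48d1
m2: inner = H(80 5d 65 89 90 66 76 78 6e) = 59 c4; tag = H(ea 37 0f e3 fa 59 c4) = b773 ← matches
m3: inner = H(80 5d 65 89 90 5a 67 5a 59) = 35 9a; tag = H(ea 37 0f e3 fa 35 9a) = 8d4f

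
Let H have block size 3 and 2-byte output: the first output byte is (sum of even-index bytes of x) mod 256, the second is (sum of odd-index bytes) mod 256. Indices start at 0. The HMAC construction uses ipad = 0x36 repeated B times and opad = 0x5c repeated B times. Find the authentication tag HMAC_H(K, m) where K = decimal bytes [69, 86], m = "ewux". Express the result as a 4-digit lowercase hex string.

Key decimal bytes [69, 86] = 45 56 is 2 bytes ≤ B = 3; zero-pad to 3 bytes: K' = 45 56 00.
K' ⊕ ipad = 73 60 36.  K' ⊕ opad = 19 0a 5c.
Inner input = (K'⊕ipad) ∥ m = 73 60 36 ∥ 65 77 75 78.
Inner hash: even-index sum = 408 mod 256 = 152; odd-index sum = 314 mod 256 = 58 → 98 3a.
Outer input = (K'⊕opad) ∥ inner = 19 0a 5c ∥ 98 3a.
Outer hash (tag): even-index sum = 175 mod 256 = 175; odd-index sum = 162 mod 256 = 162 → af a2.

afa2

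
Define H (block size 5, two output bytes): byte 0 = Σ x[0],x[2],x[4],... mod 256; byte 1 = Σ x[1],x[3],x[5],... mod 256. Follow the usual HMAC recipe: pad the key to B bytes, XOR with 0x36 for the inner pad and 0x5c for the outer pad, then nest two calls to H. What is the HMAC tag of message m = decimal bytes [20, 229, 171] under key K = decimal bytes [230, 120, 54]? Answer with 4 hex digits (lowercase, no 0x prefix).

Key decimal bytes [230, 120, 54] = e6 78 36 is 3 bytes ≤ B = 5; zero-pad to 5 bytes: K' = e6 78 36 00 00.
K' ⊕ ipad = d0 4e 00 36 36.  K' ⊕ opad = ba 24 6a 5c 5c.
Inner input = (K'⊕ipad) ∥ m = d0 4e 00 36 36 ∥ 14 e5 ab.
Inner hash: even-index sum = 491 mod 256 = 235; odd-index sum = 323 mod 256 = 67 → eb 43.
Outer input = (K'⊕opad) ∥ inner = ba 24 6a 5c 5c ∥ eb 43.
Outer hash (tag): even-index sum = 451 mod 256 = 195; odd-index sum = 363 mod 256 = 107 → c3 6b.

c36b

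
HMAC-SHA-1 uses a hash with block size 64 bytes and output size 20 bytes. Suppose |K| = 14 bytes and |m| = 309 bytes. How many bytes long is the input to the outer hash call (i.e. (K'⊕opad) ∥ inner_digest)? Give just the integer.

Key is 14 ≤ 64 bytes, zero-padded: |K'| = 64.
Outer input = (K'⊕opad) ∥ H(inner) → 64 + 20 = 84 bytes.

84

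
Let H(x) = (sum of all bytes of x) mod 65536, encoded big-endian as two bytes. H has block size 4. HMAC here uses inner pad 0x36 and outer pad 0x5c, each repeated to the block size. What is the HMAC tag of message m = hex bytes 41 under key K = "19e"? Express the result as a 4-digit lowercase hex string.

0247

Key "19e" = 31 39 65 is 3 bytes ≤ B = 4; zero-pad to 4 bytes: K' = 31 39 65 00.
K' ⊕ ipad = 07 0f 53 36.  K' ⊕ opad = 6d 65 39 5c.
Inner input = (K'⊕ipad) ∥ m = 07 0f 53 36 ∥ 41.
Inner hash: sum = 7+15+83+54+65 = 224 → 00 e0.
Outer input = (K'⊕opad) ∥ inner = 6d 65 39 5c ∥ 00 e0.
Outer hash (tag): sum = 109+101+57+92+0+224 = 583 → 02 47.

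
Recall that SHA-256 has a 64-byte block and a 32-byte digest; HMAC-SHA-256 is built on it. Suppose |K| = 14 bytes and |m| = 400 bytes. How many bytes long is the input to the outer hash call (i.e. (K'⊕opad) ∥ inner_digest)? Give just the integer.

96

Key is 14 ≤ 64 bytes, zero-padded: |K'| = 64.
Outer input = (K'⊕opad) ∥ H(inner) → 64 + 32 = 96 bytes.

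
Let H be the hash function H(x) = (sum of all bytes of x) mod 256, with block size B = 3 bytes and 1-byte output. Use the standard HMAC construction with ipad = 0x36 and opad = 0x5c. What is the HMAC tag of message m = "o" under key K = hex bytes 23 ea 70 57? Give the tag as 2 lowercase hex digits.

fd

Key hex bytes 23 ea 70 57 is 4 bytes > B = 3, so hash it first: H(key) = d4, then zero-pad to 3 bytes: K' = d4 00 00.
K' ⊕ ipad = e2 36 36.  K' ⊕ opad = 88 5c 5c.
Inner input = (K'⊕ipad) ∥ m = e2 36 36 ∥ 6f.
Inner hash: sum = 226+54+54+111 = 445; mod 256 = 189 → bd.
Outer input = (K'⊕opad) ∥ inner = 88 5c 5c ∥ bd.
Outer hash (tag): sum = 136+92+92+189 = 509; mod 256 = 253 → fd.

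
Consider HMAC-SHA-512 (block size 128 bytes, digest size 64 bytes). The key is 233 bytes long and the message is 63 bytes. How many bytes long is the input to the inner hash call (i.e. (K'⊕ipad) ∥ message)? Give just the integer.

191

Key is 233 > 128 bytes, so it is hashed to 64 bytes then zero-padded to 128: |K'| = 128.
Inner input = (K'⊕ipad) ∥ m → 128 + 63 = 191 bytes.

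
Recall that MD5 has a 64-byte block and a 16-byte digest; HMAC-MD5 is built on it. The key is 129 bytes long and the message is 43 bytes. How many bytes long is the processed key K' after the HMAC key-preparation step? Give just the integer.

64

Key is 129 > 64 bytes, so it is hashed to 16 bytes then zero-padded to 64: |K'| = 64.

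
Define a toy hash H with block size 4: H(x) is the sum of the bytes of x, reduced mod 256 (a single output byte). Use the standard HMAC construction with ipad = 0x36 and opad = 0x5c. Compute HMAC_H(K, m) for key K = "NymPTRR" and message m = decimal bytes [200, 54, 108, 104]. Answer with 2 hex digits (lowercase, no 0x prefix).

Key "NymPTRR" = 4e 79 6d 50 54 52 52 is 7 bytes > B = 4, so hash it first: H(key) = 7c, then zero-pad to 4 bytes: K' = 7c 00 00 00.
K' ⊕ ipad = 4a 36 36 36.  K' ⊕ opad = 20 5c 5c 5c.
Inner input = (K'⊕ipad) ∥ m = 4a 36 36 36 ∥ c8 36 6c 68.
Inner hash: sum = 74+54+54+54+200+54+108+104 = 702; mod 256 = 190 → be.
Outer input = (K'⊕opad) ∥ inner = 20 5c 5c 5c ∥ be.
Outer hash (tag): sum = 32+92+92+92+190 = 498; mod 256 = 242 → f2.

f2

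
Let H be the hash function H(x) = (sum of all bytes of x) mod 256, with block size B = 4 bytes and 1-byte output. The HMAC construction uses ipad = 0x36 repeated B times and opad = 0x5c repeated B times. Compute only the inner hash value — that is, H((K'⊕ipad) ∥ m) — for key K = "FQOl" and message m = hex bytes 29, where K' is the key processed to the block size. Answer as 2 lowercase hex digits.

Key "FQOl" = 46 51 4f 6c is exactly B = 4 bytes: K' = 46 51 4f 6c.
K' ⊕ ipad = 70 67 79 5a.
Inner input = 70 67 79 5a ∥ 29.
Inner hash: sum = 112+103+121+90+41 = 467; mod 256 = 211 → d3.

d3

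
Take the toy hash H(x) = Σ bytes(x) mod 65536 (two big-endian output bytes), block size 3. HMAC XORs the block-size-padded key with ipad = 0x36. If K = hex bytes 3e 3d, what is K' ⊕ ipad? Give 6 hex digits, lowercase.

080b36

Key hex bytes 3e 3d is 2 bytes ≤ B = 3; zero-pad to 3 bytes: K' = 3e 3d 00.
XOR each byte with 0x36: 3e⊕36=08, 3d⊕36=0b, 00⊕36=36.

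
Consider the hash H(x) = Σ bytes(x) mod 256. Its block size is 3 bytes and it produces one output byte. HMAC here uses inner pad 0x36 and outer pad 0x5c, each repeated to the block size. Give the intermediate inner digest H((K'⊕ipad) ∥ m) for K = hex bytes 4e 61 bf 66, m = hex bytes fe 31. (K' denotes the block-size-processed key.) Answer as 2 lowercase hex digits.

Key hex bytes 4e 61 bf 66 is 4 bytes > B = 3, so hash it first: H(key) = d4, then zero-pad to 3 bytes: K' = d4 00 00.
K' ⊕ ipad = e2 36 36.
Inner input = e2 36 36 ∥ fe 31.
Inner hash: sum = 226+54+54+254+49 = 637; mod 256 = 125 → 7d.

7d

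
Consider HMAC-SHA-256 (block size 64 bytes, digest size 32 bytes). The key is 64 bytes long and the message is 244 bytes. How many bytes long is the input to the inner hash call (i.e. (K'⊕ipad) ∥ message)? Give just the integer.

Key is 64 ≤ 64 bytes, zero-padded: |K'| = 64.
Inner input = (K'⊕ipad) ∥ m → 64 + 244 = 308 bytes.

308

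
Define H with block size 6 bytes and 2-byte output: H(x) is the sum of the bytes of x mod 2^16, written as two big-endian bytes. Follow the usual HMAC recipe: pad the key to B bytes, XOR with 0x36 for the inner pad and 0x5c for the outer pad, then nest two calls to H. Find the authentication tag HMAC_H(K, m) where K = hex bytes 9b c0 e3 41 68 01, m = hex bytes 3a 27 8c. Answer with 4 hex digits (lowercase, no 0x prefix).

Key hex bytes 9b c0 e3 41 68 01 is exactly B = 6 bytes: K' = 9b c0 e3 41 68 01.
K' ⊕ ipad = ad f6 d5 77 5e 37.  K' ⊕ opad = c7 9c bf 1d 34 5d.
Inner input = (K'⊕ipad) ∥ m = ad f6 d5 77 5e 37 ∥ 3a 27 8c.
Inner hash: sum = 173+246+213+119+94+55+58+39+140 = 1137 → 04 71.
Outer input = (K'⊕opad) ∥ inner = c7 9c bf 1d 34 5d ∥ 04 71.
Outer hash (tag): sum = 199+156+191+29+52+93+4+113 = 837 → 03 45.

0345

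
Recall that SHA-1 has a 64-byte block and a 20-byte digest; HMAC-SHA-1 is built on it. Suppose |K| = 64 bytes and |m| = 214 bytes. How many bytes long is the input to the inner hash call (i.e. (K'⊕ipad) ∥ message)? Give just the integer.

Key is 64 ≤ 64 bytes, zero-padded: |K'| = 64.
Inner input = (K'⊕ipad) ∥ m → 64 + 214 = 278 bytes.

278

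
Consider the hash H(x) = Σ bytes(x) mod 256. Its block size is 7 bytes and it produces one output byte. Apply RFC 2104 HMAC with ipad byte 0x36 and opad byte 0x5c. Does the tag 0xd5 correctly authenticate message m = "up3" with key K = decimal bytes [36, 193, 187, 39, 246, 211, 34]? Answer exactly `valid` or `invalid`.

Key decimal bytes [36, 193, 187, 39, 246, 211, 34] = 24 c1 bb 27 f6 d3 22 is exactly B = 7 bytes: K' = 24 c1 bb 27 f6 d3 22.
K' ⊕ ipad = 12 f7 8d 11 c0 e5 14; K' ⊕ opad = 78 9d e7 7b aa 8f 7e.
Inner hash: sum = 18+247+141+17+192+229+20+117+112+51 = 1144; mod 256 = 120 → 78.
Outer hash (recomputed tag): sum = 120+157+231+123+170+143+126+120 = 1190; mod 256 = 166 → a6.
Recomputed tag = a6; claimed = d5 → mismatch.

invalid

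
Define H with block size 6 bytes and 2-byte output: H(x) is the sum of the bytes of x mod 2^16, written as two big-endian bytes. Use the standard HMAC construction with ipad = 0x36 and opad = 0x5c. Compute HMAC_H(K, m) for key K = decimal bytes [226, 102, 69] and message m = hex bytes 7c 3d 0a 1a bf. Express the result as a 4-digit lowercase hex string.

Key decimal bytes [226, 102, 69] = e2 66 45 is 3 bytes ≤ B = 6; zero-pad to 6 bytes: K' = e2 66 45 00 00 00.
K' ⊕ ipad = d4 50 73 36 36 36.  K' ⊕ opad = be 3a 19 5c 5c 5c.
Inner input = (K'⊕ipad) ∥ m = d4 50 73 36 36 36 ∥ 7c 3d 0a 1a bf.
Inner hash: sum = 212+80+115+54+54+54+124+61+10+26+191 = 981 → 03 d5.
Outer input = (K'⊕opad) ∥ inner = be 3a 19 5c 5c 5c ∥ 03 d5.
Outer hash (tag): sum = 190+58+25+92+92+92+3+213 = 765 → 02 fd.

02fd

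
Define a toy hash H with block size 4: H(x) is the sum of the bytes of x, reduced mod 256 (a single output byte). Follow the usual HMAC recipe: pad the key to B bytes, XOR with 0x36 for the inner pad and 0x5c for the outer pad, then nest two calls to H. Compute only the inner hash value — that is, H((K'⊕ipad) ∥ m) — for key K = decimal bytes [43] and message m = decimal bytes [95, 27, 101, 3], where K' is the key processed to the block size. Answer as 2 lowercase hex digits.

a1

Key decimal bytes [43] = 2b is 1 byte ≤ B = 4; zero-pad to 4 bytes: K' = 2b 00 00 00.
K' ⊕ ipad = 1d 36 36 36.
Inner input = 1d 36 36 36 ∥ 5f 1b 65 03.
Inner hash: sum = 29+54+54+54+95+27+101+3 = 417; mod 256 = 161 → a1.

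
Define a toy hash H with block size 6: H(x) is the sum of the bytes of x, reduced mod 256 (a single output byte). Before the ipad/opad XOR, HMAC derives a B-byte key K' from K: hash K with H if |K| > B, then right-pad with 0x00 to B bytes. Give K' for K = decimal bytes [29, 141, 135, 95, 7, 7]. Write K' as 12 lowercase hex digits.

1d8d875f0707

Key decimal bytes [29, 141, 135, 95, 7, 7] = 1d 8d 87 5f 07 07 is exactly B = 6 bytes: K' = 1d 8d 87 5f 07 07.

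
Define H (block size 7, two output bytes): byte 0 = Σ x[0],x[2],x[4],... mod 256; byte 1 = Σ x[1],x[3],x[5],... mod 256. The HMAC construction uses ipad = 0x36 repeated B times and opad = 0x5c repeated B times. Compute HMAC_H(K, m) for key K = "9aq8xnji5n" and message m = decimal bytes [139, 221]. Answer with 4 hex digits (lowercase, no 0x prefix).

90b0

Key "9aq8xnji5n" = 39 61 71 38 78 6e 6a 69 35 6e is 10 bytes > B = 7, so hash it first: H(key) = c1 de, then zero-pad to 7 bytes: K' = c1 de 00 00 00 00 00.
K' ⊕ ipad = f7 e8 36 36 36 36 36.  K' ⊕ opad = 9d 82 5c 5c 5c 5c 5c.
Inner input = (K'⊕ipad) ∥ m = f7 e8 36 36 36 36 36 ∥ 8b dd.
Inner hash: even-index sum = 630 mod 256 = 118; odd-index sum = 479 mod 256 = 223 → 76 df.
Outer input = (K'⊕opad) ∥ inner = 9d 82 5c 5c 5c 5c 5c ∥ 76 df.
Outer hash (tag): even-index sum = 656 mod 256 = 144; odd-index sum = 432 mod 256 = 176 → 90 b0.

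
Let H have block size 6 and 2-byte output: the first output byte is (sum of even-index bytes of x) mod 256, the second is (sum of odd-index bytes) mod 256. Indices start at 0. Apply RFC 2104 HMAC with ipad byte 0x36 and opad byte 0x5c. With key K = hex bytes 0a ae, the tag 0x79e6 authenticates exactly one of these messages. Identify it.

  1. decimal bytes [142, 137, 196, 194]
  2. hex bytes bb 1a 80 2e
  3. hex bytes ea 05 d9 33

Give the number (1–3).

3

Key hex bytes 0a ae is 2 bytes ≤ B = 6; zero-pad to 6 bytes: K' = 0a ae 00 00 00 00.
K' ⊕ ipad = 3c 98 36 36 36 36; K' ⊕ opad = 56 f2 5c 5c 5c 5c.
m1: inner = H(3c 98 36 36 36 36 8e 89 c4 c2) = fa 4f; tag = H(56 f2 5c 5c 5c 5c fa 4f) = 08f9
m2: inner = H(3c 98 36 36 36 36 bb 1a 80 2e) = e3 4c; tag = H(56 f2 5c 5c 5c 5c e3 4c) = f1f6
m3: inner = H(3c 98 36 36 36 36 ea 05 d9 33) = 6b 3c; tag = H(56 f2 5c 5c 5c 5c 6b 3c) = 79e6 ← matches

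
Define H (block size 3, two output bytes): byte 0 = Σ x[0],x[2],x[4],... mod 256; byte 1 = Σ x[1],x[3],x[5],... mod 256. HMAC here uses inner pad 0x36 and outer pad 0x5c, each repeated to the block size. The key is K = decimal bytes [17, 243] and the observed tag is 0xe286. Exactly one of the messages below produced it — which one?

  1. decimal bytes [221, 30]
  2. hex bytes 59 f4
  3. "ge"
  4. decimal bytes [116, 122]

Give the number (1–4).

4

Key decimal bytes [17, 243] = 11 f3 is 2 bytes ≤ B = 3; zero-pad to 3 bytes: K' = 11 f3 00.
K' ⊕ ipad = 27 c5 36; K' ⊕ opad = 4d af 5c.
m1: inner = H(27 c5 36 dd 1e) = 7b a2; tag = H(4d af 5c 7b a2) = 4b2a
m2: inner = H(27 c5 36 59 f4) = 51 1e; tag = H(4d af 5c 51 1e) = c700
m3: inner = H(27 c5 36 67 65) = c2 2c; tag = H(4d af 5c c2 2c) = d571
m4: inner = H(27 c5 36 74 7a) = d7 39; tag = H(4d af 5c d7 39) = e286 ← matches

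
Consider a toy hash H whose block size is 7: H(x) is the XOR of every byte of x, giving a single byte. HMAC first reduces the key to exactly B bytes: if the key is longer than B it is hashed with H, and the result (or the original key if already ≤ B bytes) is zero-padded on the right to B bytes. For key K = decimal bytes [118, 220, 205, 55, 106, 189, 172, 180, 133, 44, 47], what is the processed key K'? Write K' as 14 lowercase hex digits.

|K| = 11 > B = 7, so first hash the key.
H(K): XOR 76⊕dc⊕cd⊕37⊕6a⊕bd⊕ac⊕b4⊕85⊕2c⊕2f = 19.
Zero-pad H(K) = 19 to 7 bytes: K' = 19 00 00 00 00 00 00.

19000000000000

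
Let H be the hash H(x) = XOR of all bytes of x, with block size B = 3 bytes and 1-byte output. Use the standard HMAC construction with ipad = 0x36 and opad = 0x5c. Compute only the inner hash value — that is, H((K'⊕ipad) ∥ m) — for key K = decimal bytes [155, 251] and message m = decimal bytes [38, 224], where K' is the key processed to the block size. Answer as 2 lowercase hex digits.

90

Key decimal bytes [155, 251] = 9b fb is 2 bytes ≤ B = 3; zero-pad to 3 bytes: K' = 9b fb 00.
K' ⊕ ipad = ad cd 36.
Inner input = ad cd 36 ∥ 26 e0.
Inner hash: XOR ad⊕cd⊕36⊕26⊕e0 = 90.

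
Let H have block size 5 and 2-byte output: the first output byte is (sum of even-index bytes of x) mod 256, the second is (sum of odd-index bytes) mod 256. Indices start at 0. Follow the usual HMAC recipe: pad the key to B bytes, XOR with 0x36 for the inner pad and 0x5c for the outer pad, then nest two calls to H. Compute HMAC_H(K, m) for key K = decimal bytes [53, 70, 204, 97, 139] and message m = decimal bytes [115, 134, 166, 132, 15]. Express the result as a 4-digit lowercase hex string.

Key decimal bytes [53, 70, 204, 97, 139] = 35 46 cc 61 8b is exactly B = 5 bytes: K' = 35 46 cc 61 8b.
K' ⊕ ipad = 03 70 fa 57 bd.  K' ⊕ opad = 69 1a 90 3d d7.
Inner input = (K'⊕ipad) ∥ m = 03 70 fa 57 bd ∥ 73 86 a6 84 0f.
Inner hash: even-index sum = 708 mod 256 = 196; odd-index sum = 495 mod 256 = 239 → c4 ef.
Outer input = (K'⊕opad) ∥ inner = 69 1a 90 3d d7 ∥ c4 ef.
Outer hash (tag): even-index sum = 703 mod 256 = 191; odd-index sum = 283 mod 256 = 27 → bf 1b.

bf1b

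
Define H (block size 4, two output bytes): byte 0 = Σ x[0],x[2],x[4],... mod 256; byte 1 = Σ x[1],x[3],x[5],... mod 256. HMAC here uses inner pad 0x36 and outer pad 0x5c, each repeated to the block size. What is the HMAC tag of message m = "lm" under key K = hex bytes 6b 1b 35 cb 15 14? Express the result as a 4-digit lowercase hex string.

6a71

Key hex bytes 6b 1b 35 cb 15 14 is 6 bytes > B = 4, so hash it first: H(key) = b5 fa, then zero-pad to 4 bytes: K' = b5 fa 00 00.
K' ⊕ ipad = 83 cc 36 36.  K' ⊕ opad = e9 a6 5c 5c.
Inner input = (K'⊕ipad) ∥ m = 83 cc 36 36 ∥ 6c 6d.
Inner hash: even-index sum = 293 mod 256 = 37; odd-index sum = 367 mod 256 = 111 → 25 6f.
Outer input = (K'⊕opad) ∥ inner = e9 a6 5c 5c ∥ 25 6f.
Outer hash (tag): even-index sum = 362 mod 256 = 106; odd-index sum = 369 mod 256 = 113 → 6a 71.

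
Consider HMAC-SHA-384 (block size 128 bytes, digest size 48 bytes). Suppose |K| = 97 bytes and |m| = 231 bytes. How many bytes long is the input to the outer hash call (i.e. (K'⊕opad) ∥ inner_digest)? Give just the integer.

Key is 97 ≤ 128 bytes, zero-padded: |K'| = 128.
Outer input = (K'⊕opad) ∥ H(inner) → 128 + 48 = 176 bytes.

176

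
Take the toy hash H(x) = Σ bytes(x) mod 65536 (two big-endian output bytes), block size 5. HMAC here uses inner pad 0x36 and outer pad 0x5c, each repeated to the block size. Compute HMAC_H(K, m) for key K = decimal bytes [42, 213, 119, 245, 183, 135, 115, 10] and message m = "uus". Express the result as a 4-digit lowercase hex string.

Key decimal bytes [42, 213, 119, 245, 183, 135, 115, 10] = 2a d5 77 f5 b7 87 73 0a is 8 bytes > B = 5, so hash it first: H(key) = 04 26, then zero-pad to 5 bytes: K' = 04 26 00 00 00.
K' ⊕ ipad = 32 10 36 36 36.  K' ⊕ opad = 58 7a 5c 5c 5c.
Inner input = (K'⊕ipad) ∥ m = 32 10 36 36 36 ∥ 75 75 73.
Inner hash: sum = 50+16+54+54+54+117+117+115 = 577 → 02 41.
Outer input = (K'⊕opad) ∥ inner = 58 7a 5c 5c 5c ∥ 02 41.
Outer hash (tag): sum = 88+122+92+92+92+2+65 = 553 → 02 29.

0229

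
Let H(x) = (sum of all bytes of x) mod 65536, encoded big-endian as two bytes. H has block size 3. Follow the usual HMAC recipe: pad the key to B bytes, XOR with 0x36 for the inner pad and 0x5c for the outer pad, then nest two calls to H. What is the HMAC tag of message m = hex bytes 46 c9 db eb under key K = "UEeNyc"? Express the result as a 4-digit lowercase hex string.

0190

Key "UEeNyc" = 55 45 65 4e 79 63 is 6 bytes > B = 3, so hash it first: H(key) = 02 29, then zero-pad to 3 bytes: K' = 02 29 00.
K' ⊕ ipad = 34 1f 36.  K' ⊕ opad = 5e 75 5c.
Inner input = (K'⊕ipad) ∥ m = 34 1f 36 ∥ 46 c9 db eb.
Inner hash: sum = 52+31+54+70+201+219+235 = 862 → 03 5e.
Outer input = (K'⊕opad) ∥ inner = 5e 75 5c ∥ 03 5e.
Outer hash (tag): sum = 94+117+92+3+94 = 400 → 01 90.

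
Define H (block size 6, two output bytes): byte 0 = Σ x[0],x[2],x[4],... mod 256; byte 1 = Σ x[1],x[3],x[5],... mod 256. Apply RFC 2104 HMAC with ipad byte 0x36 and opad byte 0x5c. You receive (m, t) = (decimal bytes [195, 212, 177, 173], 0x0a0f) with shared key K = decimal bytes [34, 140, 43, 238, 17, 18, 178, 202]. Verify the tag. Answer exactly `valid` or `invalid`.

Key decimal bytes [34, 140, 43, 238, 17, 18, 178, 202] = 22 8c 2b ee 11 12 b2 ca is 8 bytes > B = 6, so hash it first: H(key) = 10 56, then zero-pad to 6 bytes: K' = 10 56 00 00 00 00.
K' ⊕ ipad = 26 60 36 36 36 36; K' ⊕ opad = 4c 0a 5c 5c 5c 5c.
Inner hash: even-index sum = 518 mod 256 = 6; odd-index sum = 589 mod 256 = 77 → 06 4d.
Outer hash (recomputed tag): even-index sum = 266 mod 256 = 10; odd-index sum = 271 mod 256 = 15 → 0a 0f.
Recomputed tag = 0a0f; claimed = 0a0f → match.

valid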